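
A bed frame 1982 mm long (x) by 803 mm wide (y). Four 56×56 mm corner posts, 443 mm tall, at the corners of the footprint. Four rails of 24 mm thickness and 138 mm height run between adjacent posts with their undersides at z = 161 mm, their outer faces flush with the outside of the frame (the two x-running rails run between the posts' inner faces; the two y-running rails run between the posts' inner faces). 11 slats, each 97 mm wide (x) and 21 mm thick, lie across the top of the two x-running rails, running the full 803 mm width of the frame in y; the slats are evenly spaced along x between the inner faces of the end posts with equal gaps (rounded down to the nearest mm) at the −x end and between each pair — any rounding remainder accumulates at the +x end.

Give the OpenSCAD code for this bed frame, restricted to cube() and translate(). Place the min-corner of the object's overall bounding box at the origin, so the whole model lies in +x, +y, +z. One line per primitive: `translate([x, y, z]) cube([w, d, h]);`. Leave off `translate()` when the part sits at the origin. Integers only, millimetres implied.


cube([56, 56, 443]);
translate([0, 747, 0]) cube([56, 56, 443]);
translate([1926, 0, 0]) cube([56, 56, 443]);
translate([1926, 747, 0]) cube([56, 56, 443]);
translate([56, 0, 161]) cube([1870, 24, 138]);
translate([56, 779, 161]) cube([1870, 24, 138]);
translate([0, 56, 161]) cube([24, 691, 138]);
translate([1958, 56, 161]) cube([24, 691, 138]);
translate([122, 0, 299]) cube([97, 803, 21]);
translate([285, 0, 299]) cube([97, 803, 21]);
translate([448, 0, 299]) cube([97, 803, 21]);
translate([611, 0, 299]) cube([97, 803, 21]);
translate([774, 0, 299]) cube([97, 803, 21]);
translate([937, 0, 299]) cube([97, 803, 21]);
translate([1100, 0, 299]) cube([97, 803, 21]);
translate([1263, 0, 299]) cube([97, 803, 21]);
translate([1426, 0, 299]) cube([97, 803, 21]);
translate([1589, 0, 299]) cube([97, 803, 21]);
translate([1752, 0, 299]) cube([97, 803, 21]);


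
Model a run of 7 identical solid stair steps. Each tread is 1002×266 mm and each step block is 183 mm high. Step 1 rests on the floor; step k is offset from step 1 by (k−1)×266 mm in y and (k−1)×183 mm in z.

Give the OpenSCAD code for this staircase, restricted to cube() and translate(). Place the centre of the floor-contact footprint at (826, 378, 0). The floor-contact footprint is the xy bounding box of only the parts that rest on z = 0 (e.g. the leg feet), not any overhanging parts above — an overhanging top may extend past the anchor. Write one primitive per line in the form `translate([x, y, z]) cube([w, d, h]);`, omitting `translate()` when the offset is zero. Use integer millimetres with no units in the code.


translate([325, 245, 0]) cube([1002, 266, 183]);
translate([325, 511, 183]) cube([1002, 266, 183]);
translate([325, 777, 366]) cube([1002, 266, 183]);
translate([325, 1043, 549]) cube([1002, 266, 183]);
translate([325, 1309, 732]) cube([1002, 266, 183]);
translate([325, 1575, 915]) cube([1002, 266, 183]);
translate([325, 1841, 1098]) cube([1002, 266, 183]);


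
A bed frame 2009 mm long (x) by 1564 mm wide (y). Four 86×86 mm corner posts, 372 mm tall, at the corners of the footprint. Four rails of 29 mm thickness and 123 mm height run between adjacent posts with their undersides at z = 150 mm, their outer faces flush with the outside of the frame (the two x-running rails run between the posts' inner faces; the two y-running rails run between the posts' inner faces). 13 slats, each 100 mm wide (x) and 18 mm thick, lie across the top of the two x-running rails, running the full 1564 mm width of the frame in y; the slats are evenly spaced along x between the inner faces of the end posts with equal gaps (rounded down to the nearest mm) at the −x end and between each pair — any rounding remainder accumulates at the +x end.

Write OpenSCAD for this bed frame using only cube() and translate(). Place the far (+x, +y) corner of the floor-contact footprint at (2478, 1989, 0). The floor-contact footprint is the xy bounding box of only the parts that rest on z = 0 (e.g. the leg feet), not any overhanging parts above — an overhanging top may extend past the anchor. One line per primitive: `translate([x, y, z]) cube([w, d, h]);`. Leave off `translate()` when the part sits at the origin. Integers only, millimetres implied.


// slat z = rail_z + rail_h = 150 + 123 = 273
// slat gap = ⌊(1837 − 13·100) / 14⌋ = 38
translate([469, 425, 0]) cube([86, 86, 372]);
translate([469, 1903, 0]) cube([86, 86, 372]);
translate([2392, 425, 0]) cube([86, 86, 372]);
translate([2392, 1903, 0]) cube([86, 86, 372]);
translate([555, 425, 150]) cube([1837, 29, 123]);
translate([555, 1960, 150]) cube([1837, 29, 123]);
translate([469, 511, 150]) cube([29, 1392, 123]);
translate([2449, 511, 150]) cube([29, 1392, 123]);
translate([593, 425, 273]) cube([100, 1564, 18]);
translate([731, 425, 273]) cube([100, 1564, 18]);
translate([869, 425, 273]) cube([100, 1564, 18]);
translate([1007, 425, 273]) cube([100, 1564, 18]);
translate([1145, 425, 273]) cube([100, 1564, 18]);
translate([1283, 425, 273]) cube([100, 1564, 18]);
translate([1421, 425, 273]) cube([100, 1564, 18]);
translate([1559, 425, 273]) cube([100, 1564, 18]);
translate([1697, 425, 273]) cube([100, 1564, 18]);
translate([1835, 425, 273]) cube([100, 1564, 18]);
translate([1973, 425, 273]) cube([100, 1564, 18]);
translate([2111, 425, 273]) cube([100, 1564, 18]);
translate([2249, 425, 273]) cube([100, 1564, 18]);


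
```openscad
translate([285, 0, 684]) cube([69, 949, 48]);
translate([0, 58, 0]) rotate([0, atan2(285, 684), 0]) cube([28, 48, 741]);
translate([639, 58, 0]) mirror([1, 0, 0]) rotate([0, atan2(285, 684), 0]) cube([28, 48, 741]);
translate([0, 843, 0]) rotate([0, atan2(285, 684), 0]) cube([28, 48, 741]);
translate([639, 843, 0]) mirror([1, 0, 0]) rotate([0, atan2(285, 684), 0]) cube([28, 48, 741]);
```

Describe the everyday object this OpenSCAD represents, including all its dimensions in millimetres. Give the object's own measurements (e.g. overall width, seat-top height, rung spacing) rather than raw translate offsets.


A sawhorse. A 69×949×48 mm beam (x, y, z) sits on two A-frame leg pairs. Each pair is two raked legs of 28×48 mm section (48 mm along y) splaying symmetrically in x. Each leg rises 684 mm vertically over 285 mm of horizontal reach and is 741 mm long along its own axis. Every leg's outer bottom edge rests on the floor and its outer top edge meets a bottom edge of the beam — the left legs (tilting toward +x) meet the beam's −x bottom edge, the right legs (their mirror images, tilting toward −x) meet its +x bottom edge — so the leg tops tuck under the beam, the beam's underside is 684 mm above the floor, and the feet are 639 mm apart outside-to-outside with the beam centred between them. The two leg pairs are set in 58 mm from either end of the beam.


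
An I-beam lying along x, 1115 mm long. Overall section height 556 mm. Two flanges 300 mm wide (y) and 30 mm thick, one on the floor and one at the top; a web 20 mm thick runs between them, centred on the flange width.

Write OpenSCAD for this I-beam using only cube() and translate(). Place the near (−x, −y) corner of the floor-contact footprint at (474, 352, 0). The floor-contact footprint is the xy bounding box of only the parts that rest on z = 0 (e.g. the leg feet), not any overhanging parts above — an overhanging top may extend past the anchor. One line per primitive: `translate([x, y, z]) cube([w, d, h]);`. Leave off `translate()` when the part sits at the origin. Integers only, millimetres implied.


translate([474, 352, 0]) cube([1115, 300, 30]);
translate([474, 492, 30]) cube([1115, 20, 496]);
translate([474, 352, 526]) cube([1115, 300, 30]);


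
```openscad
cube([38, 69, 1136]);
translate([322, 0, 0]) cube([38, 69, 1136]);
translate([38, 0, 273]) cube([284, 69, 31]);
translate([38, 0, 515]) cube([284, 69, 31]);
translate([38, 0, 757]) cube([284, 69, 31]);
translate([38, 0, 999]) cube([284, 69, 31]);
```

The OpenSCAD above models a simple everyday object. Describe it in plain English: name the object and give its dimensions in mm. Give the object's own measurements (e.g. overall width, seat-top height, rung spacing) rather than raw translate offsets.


A straight ladder. Two 38×69 mm vertical rails, 1136 mm tall, stand 360 mm apart (outside-to-outside) with their front faces coplanar on the −y side. 4 rungs, each 69 mm deep and 31 mm tall, span between the inner faces of the rails, front faces flush with the rails. The lowest rung's underside is at z = 273 mm and rungs are spaced 242 mm apart (underside to underside).


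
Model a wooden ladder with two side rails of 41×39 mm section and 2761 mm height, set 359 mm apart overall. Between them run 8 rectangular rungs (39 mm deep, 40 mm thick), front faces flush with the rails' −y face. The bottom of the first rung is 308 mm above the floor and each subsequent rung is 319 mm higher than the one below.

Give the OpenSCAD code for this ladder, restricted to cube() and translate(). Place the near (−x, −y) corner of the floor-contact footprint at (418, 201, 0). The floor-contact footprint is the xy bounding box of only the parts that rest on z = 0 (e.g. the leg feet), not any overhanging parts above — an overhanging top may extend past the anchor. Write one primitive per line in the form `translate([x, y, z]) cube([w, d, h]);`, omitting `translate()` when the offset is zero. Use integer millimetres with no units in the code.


// rung span = 359 - 2*41 = 277
// rung[k] z = 308 + k*319
translate([418, 201, 0]) cube([41, 39, 2761]);
translate([736, 201, 0]) cube([41, 39, 2761]);
translate([459, 201, 308]) cube([277, 39, 40]);
translate([459, 201, 627]) cube([277, 39, 40]);
translate([459, 201, 946]) cube([277, 39, 40]);
translate([459, 201, 1265]) cube([277, 39, 40]);
translate([459, 201, 1584]) cube([277, 39, 40]);
translate([459, 201, 1903]) cube([277, 39, 40]);
translate([459, 201, 2222]) cube([277, 39, 40]);
translate([459, 201, 2541]) cube([277, 39, 40]);


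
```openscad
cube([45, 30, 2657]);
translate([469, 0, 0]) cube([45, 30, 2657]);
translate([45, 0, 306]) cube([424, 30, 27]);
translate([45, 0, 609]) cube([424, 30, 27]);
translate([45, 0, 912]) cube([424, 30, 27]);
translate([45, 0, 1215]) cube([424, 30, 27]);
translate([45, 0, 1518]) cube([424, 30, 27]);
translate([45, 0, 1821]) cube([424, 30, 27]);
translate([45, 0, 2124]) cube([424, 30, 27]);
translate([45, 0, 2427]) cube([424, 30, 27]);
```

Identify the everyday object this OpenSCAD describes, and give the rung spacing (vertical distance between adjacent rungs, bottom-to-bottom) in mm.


A ladder. The rung spacing is 303 mm.

Two tall 45×30 posts with 8 short bars between them — a ladder. Adjacent rungs sit at z = 306 and z = 609, so the spacing is 609 − 306 = 303 mm.


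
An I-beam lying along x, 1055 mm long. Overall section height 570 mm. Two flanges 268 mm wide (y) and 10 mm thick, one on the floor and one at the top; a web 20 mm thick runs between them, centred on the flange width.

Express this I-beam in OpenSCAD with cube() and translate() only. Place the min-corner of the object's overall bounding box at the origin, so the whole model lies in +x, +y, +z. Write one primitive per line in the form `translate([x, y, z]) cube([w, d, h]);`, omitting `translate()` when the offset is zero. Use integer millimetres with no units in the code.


cube([1055, 268, 10]);
translate([0, 124, 10]) cube([1055, 20, 550]);
translate([0, 0, 560]) cube([1055, 268, 10]);


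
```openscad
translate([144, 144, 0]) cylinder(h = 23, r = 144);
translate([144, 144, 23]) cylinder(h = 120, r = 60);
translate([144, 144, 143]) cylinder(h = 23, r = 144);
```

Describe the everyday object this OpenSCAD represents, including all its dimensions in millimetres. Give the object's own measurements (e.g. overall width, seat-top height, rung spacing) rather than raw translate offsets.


A spool: two coaxial disc flanges of radius 144 mm and thickness 23 mm, joined by a core cylinder of radius 60 mm and height 120 mm. The lower flange rests on z = 0 and the three cylinders share a vertical axis.


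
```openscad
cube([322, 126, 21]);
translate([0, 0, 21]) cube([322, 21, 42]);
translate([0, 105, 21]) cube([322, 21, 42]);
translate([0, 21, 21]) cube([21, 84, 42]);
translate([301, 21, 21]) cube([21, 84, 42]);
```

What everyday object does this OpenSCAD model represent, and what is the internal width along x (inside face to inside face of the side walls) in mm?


An open box. The internal width is 280 mm.

A 322×126 base slab with four walls standing on it — an open box. The base is 322 mm wide and the walls are 21 mm thick, so the internal width is 322 − 2 × 21 = 280 mm.


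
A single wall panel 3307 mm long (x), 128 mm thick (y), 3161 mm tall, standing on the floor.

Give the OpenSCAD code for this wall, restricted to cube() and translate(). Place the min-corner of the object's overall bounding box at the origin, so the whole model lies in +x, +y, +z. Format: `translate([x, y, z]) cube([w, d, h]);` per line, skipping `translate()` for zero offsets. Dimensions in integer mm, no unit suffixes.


cube([3307, 128, 3161]);


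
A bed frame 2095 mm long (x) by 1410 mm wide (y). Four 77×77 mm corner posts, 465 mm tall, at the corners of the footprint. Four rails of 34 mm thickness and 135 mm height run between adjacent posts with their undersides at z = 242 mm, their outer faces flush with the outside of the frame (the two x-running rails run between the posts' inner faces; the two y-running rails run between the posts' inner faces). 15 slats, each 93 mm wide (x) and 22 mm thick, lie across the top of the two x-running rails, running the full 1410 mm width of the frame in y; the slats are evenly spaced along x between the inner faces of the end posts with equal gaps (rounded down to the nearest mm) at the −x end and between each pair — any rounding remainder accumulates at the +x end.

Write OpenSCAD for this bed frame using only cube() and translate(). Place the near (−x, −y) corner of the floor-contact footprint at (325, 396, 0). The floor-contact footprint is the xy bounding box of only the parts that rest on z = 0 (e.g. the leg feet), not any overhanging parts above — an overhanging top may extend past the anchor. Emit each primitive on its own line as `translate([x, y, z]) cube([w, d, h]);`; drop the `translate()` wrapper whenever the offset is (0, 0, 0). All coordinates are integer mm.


translate([325, 396, 0]) cube([77, 77, 465]);
translate([325, 1729, 0]) cube([77, 77, 465]);
translate([2343, 396, 0]) cube([77, 77, 465]);
translate([2343, 1729, 0]) cube([77, 77, 465]);
translate([402, 396, 242]) cube([1941, 34, 135]);
translate([402, 1772, 242]) cube([1941, 34, 135]);
translate([325, 473, 242]) cube([34, 1256, 135]);
translate([2386, 473, 242]) cube([34, 1256, 135]);
translate([436, 396, 377]) cube([93, 1410, 22]);
translate([563, 396, 377]) cube([93, 1410, 22]);
translate([690, 396, 377]) cube([93, 1410, 22]);
translate([817, 396, 377]) cube([93, 1410, 22]);
translate([944, 396, 377]) cube([93, 1410, 22]);
translate([1071, 396, 377]) cube([93, 1410, 22]);
translate([1198, 396, 377]) cube([93, 1410, 22]);
translate([1325, 396, 377]) cube([93, 1410, 22]);
translate([1452, 396, 377]) cube([93, 1410, 22]);
translate([1579, 396, 377]) cube([93, 1410, 22]);
translate([1706, 396, 377]) cube([93, 1410, 22]);
translate([1833, 396, 377]) cube([93, 1410, 22]);
translate([1960, 396, 377]) cube([93, 1410, 22]);
translate([2087, 396, 377]) cube([93, 1410, 22]);
translate([2214, 396, 377]) cube([93, 1410, 22]);


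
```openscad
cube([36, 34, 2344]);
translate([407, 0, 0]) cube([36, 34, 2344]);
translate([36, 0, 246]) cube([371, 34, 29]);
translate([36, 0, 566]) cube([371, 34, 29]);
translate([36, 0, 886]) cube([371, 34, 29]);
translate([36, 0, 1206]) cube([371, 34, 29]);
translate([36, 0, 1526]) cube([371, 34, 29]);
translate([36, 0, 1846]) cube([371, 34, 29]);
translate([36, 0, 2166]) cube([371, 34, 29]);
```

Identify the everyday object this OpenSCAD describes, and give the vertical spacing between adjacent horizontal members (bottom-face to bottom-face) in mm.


A ladder. The rung spacing is 320 mm.

Two tall 36×34 posts with 7 short bars between them — a ladder. Adjacent rungs sit at z = 246 and z = 566, so the spacing is 566 − 246 = 320 mm.


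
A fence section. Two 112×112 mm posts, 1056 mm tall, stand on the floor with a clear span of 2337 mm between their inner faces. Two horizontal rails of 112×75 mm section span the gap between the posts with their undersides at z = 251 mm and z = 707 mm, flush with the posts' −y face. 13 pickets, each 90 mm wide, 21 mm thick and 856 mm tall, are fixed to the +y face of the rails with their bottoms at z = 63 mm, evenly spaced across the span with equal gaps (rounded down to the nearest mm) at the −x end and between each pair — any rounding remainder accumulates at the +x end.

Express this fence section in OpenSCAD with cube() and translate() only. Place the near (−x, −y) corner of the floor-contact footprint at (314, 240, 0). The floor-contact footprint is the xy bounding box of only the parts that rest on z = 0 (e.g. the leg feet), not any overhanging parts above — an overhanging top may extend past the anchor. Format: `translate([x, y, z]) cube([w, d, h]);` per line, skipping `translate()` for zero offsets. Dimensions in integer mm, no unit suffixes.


translate([314, 240, 0]) cube([112, 112, 1056]);
translate([2763, 240, 0]) cube([112, 112, 1056]);
translate([426, 240, 251]) cube([2337, 112, 75]);
translate([426, 240, 707]) cube([2337, 112, 75]);
translate([509, 352, 63]) cube([90, 21, 856]);
translate([682, 352, 63]) cube([90, 21, 856]);
translate([855, 352, 63]) cube([90, 21, 856]);
translate([1028, 352, 63]) cube([90, 21, 856]);
translate([1201, 352, 63]) cube([90, 21, 856]);
translate([1374, 352, 63]) cube([90, 21, 856]);
translate([1547, 352, 63]) cube([90, 21, 856]);
translate([1720, 352, 63]) cube([90, 21, 856]);
translate([1893, 352, 63]) cube([90, 21, 856]);
translate([2066, 352, 63]) cube([90, 21, 856]);
translate([2239, 352, 63]) cube([90, 21, 856]);
translate([2412, 352, 63]) cube([90, 21, 856]);
translate([2585, 352, 63]) cube([90, 21, 856]);


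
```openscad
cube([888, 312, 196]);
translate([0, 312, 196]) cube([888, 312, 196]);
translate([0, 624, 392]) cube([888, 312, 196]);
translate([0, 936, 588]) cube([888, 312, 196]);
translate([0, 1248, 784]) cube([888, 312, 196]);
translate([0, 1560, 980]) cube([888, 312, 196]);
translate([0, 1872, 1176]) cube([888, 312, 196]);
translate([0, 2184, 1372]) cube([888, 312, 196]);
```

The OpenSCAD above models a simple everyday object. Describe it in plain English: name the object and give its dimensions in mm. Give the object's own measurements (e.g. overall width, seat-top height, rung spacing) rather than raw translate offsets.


A straight staircase of 8 solid steps. Each step is 888 mm wide (x), 312 mm deep (y, the going) and 196 mm tall (the rise). The first step rests on the floor; each subsequent step sits one going further in +y and one rise higher in +z, directly behind and above the previous step with no overlap.


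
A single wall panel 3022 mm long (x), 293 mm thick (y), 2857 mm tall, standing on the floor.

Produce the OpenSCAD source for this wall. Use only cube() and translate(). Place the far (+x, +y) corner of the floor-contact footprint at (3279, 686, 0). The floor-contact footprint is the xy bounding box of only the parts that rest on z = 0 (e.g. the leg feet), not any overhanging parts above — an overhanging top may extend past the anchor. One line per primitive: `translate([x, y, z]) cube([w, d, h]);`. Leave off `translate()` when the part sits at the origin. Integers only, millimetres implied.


translate([257, 393, 0]) cube([3022, 293, 2857]);


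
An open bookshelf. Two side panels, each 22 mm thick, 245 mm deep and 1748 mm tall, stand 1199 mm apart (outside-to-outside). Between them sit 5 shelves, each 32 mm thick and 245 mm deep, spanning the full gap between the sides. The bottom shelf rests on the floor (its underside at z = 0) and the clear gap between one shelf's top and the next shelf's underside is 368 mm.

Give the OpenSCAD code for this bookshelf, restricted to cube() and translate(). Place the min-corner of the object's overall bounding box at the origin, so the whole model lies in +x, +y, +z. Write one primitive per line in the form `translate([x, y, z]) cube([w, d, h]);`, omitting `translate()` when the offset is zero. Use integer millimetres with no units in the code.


cube([22, 245, 1748]);
translate([1177, 0, 0]) cube([22, 245, 1748]);
translate([22, 0, 0]) cube([1155, 245, 32]);
translate([22, 0, 400]) cube([1155, 245, 32]);
translate([22, 0, 800]) cube([1155, 245, 32]);
translate([22, 0, 1200]) cube([1155, 245, 32]);
translate([22, 0, 1600]) cube([1155, 245, 32]);


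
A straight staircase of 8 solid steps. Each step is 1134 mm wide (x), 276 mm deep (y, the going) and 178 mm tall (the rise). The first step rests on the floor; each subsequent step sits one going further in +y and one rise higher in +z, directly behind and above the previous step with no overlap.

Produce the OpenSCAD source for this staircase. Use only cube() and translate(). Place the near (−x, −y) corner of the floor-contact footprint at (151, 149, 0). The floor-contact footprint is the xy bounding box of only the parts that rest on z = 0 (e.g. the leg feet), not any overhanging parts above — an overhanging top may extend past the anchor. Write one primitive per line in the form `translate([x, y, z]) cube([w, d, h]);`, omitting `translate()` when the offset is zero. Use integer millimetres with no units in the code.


translate([151, 149, 0]) cube([1134, 276, 178]);
translate([151, 425, 178]) cube([1134, 276, 178]);
translate([151, 701, 356]) cube([1134, 276, 178]);
translate([151, 977, 534]) cube([1134, 276, 178]);
translate([151, 1253, 712]) cube([1134, 276, 178]);
translate([151, 1529, 890]) cube([1134, 276, 178]);
translate([151, 1805, 1068]) cube([1134, 276, 178]);
translate([151, 2081, 1246]) cube([1134, 276, 178]);


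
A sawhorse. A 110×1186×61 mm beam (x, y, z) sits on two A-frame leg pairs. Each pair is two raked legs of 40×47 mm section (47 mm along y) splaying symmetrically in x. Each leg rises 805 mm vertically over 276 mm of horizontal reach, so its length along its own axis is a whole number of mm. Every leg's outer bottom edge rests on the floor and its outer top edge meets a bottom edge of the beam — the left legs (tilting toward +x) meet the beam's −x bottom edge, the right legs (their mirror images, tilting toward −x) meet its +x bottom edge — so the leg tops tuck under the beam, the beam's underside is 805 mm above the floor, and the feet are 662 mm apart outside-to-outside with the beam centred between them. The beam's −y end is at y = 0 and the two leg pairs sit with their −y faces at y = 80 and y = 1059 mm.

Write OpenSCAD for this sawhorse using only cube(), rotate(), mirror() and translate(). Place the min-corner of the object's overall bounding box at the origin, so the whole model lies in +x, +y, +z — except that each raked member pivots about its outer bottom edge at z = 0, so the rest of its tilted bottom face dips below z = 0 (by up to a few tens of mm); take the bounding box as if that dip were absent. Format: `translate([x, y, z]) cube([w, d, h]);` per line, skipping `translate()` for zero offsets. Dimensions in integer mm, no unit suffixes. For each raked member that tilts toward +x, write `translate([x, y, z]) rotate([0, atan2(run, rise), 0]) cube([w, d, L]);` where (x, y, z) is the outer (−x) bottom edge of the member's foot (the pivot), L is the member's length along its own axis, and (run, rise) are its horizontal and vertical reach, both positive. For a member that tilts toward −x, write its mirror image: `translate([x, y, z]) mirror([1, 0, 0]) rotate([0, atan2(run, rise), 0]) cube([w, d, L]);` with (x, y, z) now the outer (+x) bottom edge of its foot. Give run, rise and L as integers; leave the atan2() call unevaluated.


// leg length = √(276² + 805²) = 851
// right-leg outer foot x = 2·276 + 110 = 662
// beam min-corner = (276, 0, 805)
translate([276, 0, 805]) cube([110, 1186, 61]);
translate([0, 80, 0]) rotate([0, atan2(276, 805), 0]) cube([40, 47, 851]);
translate([662, 80, 0]) mirror([1, 0, 0]) rotate([0, atan2(276, 805), 0]) cube([40, 47, 851]);
translate([0, 1059, 0]) rotate([0, atan2(276, 805), 0]) cube([40, 47, 851]);
translate([662, 1059, 0]) mirror([1, 0, 0]) rotate([0, atan2(276, 805), 0]) cube([40, 47, 851]);


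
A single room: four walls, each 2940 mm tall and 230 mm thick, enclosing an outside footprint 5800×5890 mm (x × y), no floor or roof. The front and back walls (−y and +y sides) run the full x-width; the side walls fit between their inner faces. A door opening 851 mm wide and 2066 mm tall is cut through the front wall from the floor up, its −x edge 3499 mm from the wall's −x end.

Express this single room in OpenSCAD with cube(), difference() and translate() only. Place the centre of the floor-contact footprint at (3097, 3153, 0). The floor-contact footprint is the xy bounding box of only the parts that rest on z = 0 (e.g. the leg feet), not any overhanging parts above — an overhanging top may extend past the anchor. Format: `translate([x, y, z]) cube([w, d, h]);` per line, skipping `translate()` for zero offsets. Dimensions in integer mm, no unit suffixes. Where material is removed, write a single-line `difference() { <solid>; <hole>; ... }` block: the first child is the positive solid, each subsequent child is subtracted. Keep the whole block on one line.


difference() { translate([197, 208, 0]) cube([5800, 230, 2940]); translate([3696, 208, 0]) cube([851, 230, 2066]); }
translate([197, 5868, 0]) cube([5800, 230, 2940]);
translate([197, 438, 0]) cube([230, 5430, 2940]);
translate([5767, 438, 0]) cube([230, 5430, 2940]);


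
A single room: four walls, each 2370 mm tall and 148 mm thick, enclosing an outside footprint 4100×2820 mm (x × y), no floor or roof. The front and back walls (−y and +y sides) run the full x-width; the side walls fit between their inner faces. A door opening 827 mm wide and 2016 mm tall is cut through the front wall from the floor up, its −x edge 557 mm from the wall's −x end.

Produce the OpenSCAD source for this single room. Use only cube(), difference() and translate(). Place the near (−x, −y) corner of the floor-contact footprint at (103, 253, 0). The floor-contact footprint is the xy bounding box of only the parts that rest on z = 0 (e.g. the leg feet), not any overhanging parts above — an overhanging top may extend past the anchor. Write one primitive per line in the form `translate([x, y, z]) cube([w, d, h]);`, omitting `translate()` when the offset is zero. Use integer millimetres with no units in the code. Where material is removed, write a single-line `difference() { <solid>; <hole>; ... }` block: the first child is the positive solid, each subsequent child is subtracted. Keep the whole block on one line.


difference() { translate([103, 253, 0]) cube([4100, 148, 2370]); translate([660, 253, 0]) cube([827, 148, 2016]); }
translate([103, 2925, 0]) cube([4100, 148, 2370]);
translate([103, 401, 0]) cube([148, 2524, 2370]);
translate([4055, 401, 0]) cube([148, 2524, 2370]);


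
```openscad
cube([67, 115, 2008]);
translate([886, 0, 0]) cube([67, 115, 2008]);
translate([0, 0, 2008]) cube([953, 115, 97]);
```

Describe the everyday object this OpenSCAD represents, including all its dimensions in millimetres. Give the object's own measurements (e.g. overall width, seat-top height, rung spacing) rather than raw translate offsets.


A door frame. The clear opening is 819 mm wide and 2008 mm high. Two 67 mm wide jambs, 115 mm deep, stand either side of the opening from the floor to the top of the opening. A 97 mm thick head sits across the top of both jambs, spanning the full outside width of the frame.


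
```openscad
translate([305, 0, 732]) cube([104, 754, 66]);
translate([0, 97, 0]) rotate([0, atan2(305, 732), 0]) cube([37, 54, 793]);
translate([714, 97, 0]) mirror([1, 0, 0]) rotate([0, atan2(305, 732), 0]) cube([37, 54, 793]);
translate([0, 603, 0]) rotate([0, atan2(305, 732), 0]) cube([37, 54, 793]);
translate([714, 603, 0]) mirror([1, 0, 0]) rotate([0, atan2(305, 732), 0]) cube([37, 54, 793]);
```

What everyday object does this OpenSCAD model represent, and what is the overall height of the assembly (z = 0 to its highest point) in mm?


A sawhorse. The overall height is 798 mm.

A beam across two mirrored pairs of raked legs — a sawhorse. The beam's underside is at z = 732 (matching the legs' vertical rise in atan2(305, 732)) and the beam is 66 mm tall, so its top is at 732 + 66 = 798 mm. The raked legs top out at the beam's underside, so that is the highest point.


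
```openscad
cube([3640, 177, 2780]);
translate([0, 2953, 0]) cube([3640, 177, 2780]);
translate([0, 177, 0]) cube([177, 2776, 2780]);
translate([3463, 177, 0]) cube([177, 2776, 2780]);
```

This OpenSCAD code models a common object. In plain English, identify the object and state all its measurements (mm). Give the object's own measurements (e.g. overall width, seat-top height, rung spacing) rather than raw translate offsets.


The wall frame of a small rectangular building: four walls, each 2780 mm tall and 177 mm thick, enclosing a footprint 3640 mm (x) by 3130 mm (y) outside-to-outside, with no floor or roof. The front and back walls (the −y and +y sides) span the full width; the two side walls fit between them.


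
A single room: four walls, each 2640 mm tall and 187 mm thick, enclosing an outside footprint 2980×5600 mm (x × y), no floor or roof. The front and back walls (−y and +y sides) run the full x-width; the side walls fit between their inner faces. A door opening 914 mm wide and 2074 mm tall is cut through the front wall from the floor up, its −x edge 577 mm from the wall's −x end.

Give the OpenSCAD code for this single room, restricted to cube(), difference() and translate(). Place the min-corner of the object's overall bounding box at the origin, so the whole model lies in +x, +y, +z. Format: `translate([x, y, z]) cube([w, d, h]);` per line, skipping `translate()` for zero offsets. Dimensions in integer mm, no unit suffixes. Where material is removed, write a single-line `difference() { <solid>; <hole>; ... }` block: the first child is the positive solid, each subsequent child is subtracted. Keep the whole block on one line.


difference() { cube([2980, 187, 2640]); translate([577, 0, 0]) cube([914, 187, 2074]); }
translate([0, 5413, 0]) cube([2980, 187, 2640]);
translate([0, 187, 0]) cube([187, 5226, 2640]);
translate([2793, 187, 0]) cube([187, 5226, 2640]);


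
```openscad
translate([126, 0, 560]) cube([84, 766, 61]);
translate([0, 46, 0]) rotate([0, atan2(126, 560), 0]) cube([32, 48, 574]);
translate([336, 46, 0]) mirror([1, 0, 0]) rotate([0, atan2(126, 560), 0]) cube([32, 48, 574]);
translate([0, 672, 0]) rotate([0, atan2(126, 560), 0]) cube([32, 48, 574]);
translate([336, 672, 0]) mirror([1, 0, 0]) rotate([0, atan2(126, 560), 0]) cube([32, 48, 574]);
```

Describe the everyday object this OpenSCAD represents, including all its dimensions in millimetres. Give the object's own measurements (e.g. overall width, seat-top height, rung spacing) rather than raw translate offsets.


A sawhorse. A 84×766×61 mm beam (x, y, z) sits on two A-frame leg pairs. Each pair is two raked legs of 32×48 mm section (48 mm along y) splaying symmetrically in x. Each leg rises 560 mm vertically over 126 mm of horizontal reach and is 574 mm long along its own axis. Every leg's outer bottom edge rests on the floor and its outer top edge meets a bottom edge of the beam — the left legs (tilting toward +x) meet the beam's −x bottom edge, the right legs (their mirror images, tilting toward −x) meet its +x bottom edge — so the leg tops tuck under the beam, the beam's underside is 560 mm above the floor, and the feet are 336 mm apart outside-to-outside with the beam centred between them. The two leg pairs are set in 46 mm from either end of the beam.


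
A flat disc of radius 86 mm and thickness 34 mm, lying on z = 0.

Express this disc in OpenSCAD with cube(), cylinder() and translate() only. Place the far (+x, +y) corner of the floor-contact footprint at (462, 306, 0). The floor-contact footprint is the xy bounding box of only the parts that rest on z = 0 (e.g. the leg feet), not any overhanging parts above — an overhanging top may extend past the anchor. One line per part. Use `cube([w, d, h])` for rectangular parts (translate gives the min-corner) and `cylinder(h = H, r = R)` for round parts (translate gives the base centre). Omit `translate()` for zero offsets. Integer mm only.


translate([376, 220, 0]) cylinder(h = 34, r = 86);


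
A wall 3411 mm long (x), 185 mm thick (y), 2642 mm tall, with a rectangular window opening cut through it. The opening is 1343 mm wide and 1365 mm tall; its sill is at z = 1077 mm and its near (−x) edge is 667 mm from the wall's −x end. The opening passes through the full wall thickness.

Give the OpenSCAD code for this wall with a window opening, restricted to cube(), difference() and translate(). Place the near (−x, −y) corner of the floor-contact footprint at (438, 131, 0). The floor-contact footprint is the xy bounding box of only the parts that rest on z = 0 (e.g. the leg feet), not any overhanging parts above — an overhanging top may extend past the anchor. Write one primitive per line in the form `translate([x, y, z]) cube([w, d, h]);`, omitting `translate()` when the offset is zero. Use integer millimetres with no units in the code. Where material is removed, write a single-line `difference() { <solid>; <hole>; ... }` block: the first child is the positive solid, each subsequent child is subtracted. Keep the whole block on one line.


difference() { translate([438, 131, 0]) cube([3411, 185, 2642]); translate([1105, 131, 1077]) cube([1343, 185, 1365]); }


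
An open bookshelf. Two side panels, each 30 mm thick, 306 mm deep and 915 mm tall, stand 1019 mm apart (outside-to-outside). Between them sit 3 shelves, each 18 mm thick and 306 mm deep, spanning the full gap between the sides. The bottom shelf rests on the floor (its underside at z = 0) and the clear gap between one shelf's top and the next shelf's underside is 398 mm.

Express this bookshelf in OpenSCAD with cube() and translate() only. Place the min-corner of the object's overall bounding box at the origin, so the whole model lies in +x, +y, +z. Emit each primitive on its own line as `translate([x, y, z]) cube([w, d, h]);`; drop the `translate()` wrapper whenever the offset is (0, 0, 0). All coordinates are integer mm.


cube([30, 306, 915]);
translate([989, 0, 0]) cube([30, 306, 915]);
translate([30, 0, 0]) cube([959, 306, 18]);
translate([30, 0, 416]) cube([959, 306, 18]);
translate([30, 0, 832]) cube([959, 306, 18]);


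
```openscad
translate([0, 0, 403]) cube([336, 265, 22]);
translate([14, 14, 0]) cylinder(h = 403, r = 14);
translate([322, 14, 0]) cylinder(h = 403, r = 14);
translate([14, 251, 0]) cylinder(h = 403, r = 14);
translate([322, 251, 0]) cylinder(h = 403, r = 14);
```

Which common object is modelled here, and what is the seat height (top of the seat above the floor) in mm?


A stool. The seat height is 425 mm.

A 336×265×22 slab at z = 403 on four corner cylinders — a stool. The seat top is 403 + 22 = 425 mm.


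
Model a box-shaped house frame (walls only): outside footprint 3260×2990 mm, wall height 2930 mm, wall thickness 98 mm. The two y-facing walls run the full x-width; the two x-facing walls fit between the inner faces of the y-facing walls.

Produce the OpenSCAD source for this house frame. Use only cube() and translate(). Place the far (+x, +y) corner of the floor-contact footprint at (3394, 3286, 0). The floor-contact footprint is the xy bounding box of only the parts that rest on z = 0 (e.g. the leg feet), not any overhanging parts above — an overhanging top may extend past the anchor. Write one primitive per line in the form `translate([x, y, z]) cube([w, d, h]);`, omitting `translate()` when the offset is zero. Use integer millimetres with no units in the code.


translate([134, 296, 0]) cube([3260, 98, 2930]);
translate([134, 3188, 0]) cube([3260, 98, 2930]);
translate([134, 394, 0]) cube([98, 2794, 2930]);
translate([3296, 394, 0]) cube([98, 2794, 2930]);


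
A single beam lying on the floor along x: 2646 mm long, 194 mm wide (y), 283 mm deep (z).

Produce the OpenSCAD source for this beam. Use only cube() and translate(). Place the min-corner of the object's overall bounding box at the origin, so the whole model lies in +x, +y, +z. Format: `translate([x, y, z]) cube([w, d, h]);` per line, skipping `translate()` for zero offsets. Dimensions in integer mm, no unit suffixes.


cube([2646, 194, 283]);


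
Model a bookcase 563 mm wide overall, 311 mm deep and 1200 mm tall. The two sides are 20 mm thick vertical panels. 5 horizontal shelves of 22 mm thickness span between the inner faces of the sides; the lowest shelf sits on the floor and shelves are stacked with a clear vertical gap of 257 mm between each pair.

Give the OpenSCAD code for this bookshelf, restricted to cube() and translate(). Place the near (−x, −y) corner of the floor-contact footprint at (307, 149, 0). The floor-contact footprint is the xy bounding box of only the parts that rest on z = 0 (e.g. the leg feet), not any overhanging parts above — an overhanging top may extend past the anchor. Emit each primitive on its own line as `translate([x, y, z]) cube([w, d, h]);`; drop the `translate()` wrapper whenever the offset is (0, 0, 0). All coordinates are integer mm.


translate([307, 149, 0]) cube([20, 311, 1200]);
translate([850, 149, 0]) cube([20, 311, 1200]);
translate([327, 149, 0]) cube([523, 311, 22]);
translate([327, 149, 279]) cube([523, 311, 22]);
translate([327, 149, 558]) cube([523, 311, 22]);
translate([327, 149, 837]) cube([523, 311, 22]);
translate([327, 149, 1116]) cube([523, 311, 22]);


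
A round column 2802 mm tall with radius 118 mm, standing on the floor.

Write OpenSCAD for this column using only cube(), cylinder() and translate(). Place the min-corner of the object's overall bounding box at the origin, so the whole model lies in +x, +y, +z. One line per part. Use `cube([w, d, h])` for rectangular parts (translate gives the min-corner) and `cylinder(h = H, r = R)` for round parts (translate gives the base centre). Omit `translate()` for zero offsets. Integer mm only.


translate([118, 118, 0]) cylinder(h = 2802, r = 118);


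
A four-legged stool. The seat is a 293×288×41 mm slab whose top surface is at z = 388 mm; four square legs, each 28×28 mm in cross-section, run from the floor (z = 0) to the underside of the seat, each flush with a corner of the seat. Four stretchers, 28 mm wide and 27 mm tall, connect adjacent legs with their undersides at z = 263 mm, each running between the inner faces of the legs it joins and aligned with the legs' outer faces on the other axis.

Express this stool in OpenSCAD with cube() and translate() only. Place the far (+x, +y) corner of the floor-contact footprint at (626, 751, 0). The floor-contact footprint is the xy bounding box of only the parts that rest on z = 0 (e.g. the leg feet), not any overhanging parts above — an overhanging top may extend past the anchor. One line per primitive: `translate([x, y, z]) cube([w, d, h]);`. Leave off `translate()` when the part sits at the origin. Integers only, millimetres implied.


translate([333, 463, 347]) cube([293, 288, 41]);
translate([333, 463, 0]) cube([28, 28, 347]);
translate([598, 463, 0]) cube([28, 28, 347]);
translate([333, 723, 0]) cube([28, 28, 347]);
translate([598, 723, 0]) cube([28, 28, 347]);
translate([361, 463, 263]) cube([237, 28, 27]);
translate([361, 723, 263]) cube([237, 28, 27]);
translate([333, 491, 263]) cube([28, 232, 27]);
translate([598, 491, 263]) cube([28, 232, 27]);


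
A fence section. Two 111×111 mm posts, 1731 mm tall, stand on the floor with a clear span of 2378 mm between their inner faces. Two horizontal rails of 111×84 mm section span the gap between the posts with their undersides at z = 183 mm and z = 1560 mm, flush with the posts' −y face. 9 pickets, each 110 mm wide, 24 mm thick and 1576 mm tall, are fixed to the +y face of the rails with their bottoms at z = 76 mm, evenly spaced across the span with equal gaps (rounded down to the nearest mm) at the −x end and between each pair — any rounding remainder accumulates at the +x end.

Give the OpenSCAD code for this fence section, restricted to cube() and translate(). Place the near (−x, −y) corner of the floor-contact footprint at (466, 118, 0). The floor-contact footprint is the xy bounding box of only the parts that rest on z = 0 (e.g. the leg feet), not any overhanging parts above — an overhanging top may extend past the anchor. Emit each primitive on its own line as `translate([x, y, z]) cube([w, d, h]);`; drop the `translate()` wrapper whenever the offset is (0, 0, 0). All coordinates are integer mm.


translate([466, 118, 0]) cube([111, 111, 1731]);
translate([2955, 118, 0]) cube([111, 111, 1731]);
translate([577, 118, 183]) cube([2378, 111, 84]);
translate([577, 118, 1560]) cube([2378, 111, 84]);
translate([715, 229, 76]) cube([110, 24, 1576]);
translate([963, 229, 76]) cube([110, 24, 1576]);
translate([1211, 229, 76]) cube([110, 24, 1576]);
translate([1459, 229, 76]) cube([110, 24, 1576]);
translate([1707, 229, 76]) cube([110, 24, 1576]);
translate([1955, 229, 76]) cube([110, 24, 1576]);
translate([2203, 229, 76]) cube([110, 24, 1576]);
translate([2451, 229, 76]) cube([110, 24, 1576]);
translate([2699, 229, 76]) cube([110, 24, 1576]);
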